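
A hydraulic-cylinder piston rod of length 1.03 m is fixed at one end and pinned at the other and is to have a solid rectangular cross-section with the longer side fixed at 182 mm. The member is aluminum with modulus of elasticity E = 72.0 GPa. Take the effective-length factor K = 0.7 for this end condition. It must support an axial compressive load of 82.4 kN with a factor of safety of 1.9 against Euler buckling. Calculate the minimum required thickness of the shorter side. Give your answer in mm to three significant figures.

Required P_cr = n·P = 1.9 × 82.4 = 156.6 kN
L_e = K·L = 0.7 × 1.03 = 0.7210 m
Required I = P_cr·L_e²/(π²E) = 1.566×10^5 × 0.7210² / (π² × 7.20×10^10) = 1.145×10^-7 m⁴
I_req = 1.145×10^5 mm⁴
Rectangle, weak axis: I_min = h·b³/12 with h = 182 mm fixed  ⇒  b = (12I/h)^(1/3) = 19.6 mm

b ≈ 19.6 mm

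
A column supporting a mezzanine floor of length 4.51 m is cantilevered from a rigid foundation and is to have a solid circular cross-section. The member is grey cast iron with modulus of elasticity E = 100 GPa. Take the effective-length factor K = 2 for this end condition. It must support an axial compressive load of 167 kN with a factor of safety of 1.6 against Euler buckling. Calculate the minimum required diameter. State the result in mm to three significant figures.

Required P_cr = n·P = 1.6 × 167 = 267.2 kN
L_e = K·L = 2 × 4.51 = 9.020 m
Required I = P_cr·L_e²/(π²E) = 2.672×10^5 × 9.020² / (π² × 1.00×10^11) = 2.203×10^-5 m⁴
I_req = 2.203×10^7 mm⁴
Solid circle: I = πd⁴/64  ⇒  d = (64I/π)^(1/4) = (64×2.203×10^7/π)^(1/4) = 146 mm

d ≈ 146 mm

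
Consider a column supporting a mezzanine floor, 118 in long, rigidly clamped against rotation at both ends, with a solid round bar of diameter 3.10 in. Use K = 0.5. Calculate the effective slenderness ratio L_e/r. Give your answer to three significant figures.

λ ≈ 76.1

I = πd⁴/64 = π×3.10⁴/64 = 4.533 in⁴
A = 7.548 in²;  r_min = √(I/A) = √(4.533/7.548) = 0.7750 in
L_e = K·L = 0.5 × 118 = 59.00 in
λ = L_e / r_min = 59.000 / 0.7750 = 76.1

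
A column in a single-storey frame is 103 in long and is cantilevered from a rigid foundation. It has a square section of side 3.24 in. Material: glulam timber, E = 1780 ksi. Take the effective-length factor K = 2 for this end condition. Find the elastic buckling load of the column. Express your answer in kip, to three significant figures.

P_cr ≈ 3.80 kip

I = a⁴/12 = 3.24⁴/12 = 9.183 in⁴
Effective length L_e = K·L = 2 × 103 = 206.0 in
P_cr = π²EI / L_e² = π² × 1780×10³ × 9.183 / 206.0² = 3.802×10^3 lb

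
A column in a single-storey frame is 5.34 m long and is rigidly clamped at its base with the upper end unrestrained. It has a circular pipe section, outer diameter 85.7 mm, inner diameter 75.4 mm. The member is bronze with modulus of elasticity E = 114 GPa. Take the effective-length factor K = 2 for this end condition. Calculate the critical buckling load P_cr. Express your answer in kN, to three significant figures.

P_cr ≈ 10.5 kN

d_o = 85.7 mm, d_i = 75.4 mm
I = π(d_o⁴ − d_i⁴)/64 = π(85.7⁴ − 75.40⁴)/64 = 1.061×10^6 mm⁴
I = 1.061×10^6 mm⁴ = 1.061×10^-6 m⁴
Effective length L_e = K·L = 2 × 5.34 = 10.68 m
P_cr = π²EI / L_e² = π² × 114×10⁹ × 1.061×10^-6 / 10.68² = 1.047×10^4 N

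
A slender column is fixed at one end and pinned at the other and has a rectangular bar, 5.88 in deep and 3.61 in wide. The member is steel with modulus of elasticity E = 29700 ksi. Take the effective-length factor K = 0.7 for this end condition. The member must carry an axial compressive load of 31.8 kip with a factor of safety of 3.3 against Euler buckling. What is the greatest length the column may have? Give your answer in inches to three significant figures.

L_max ≈ 363 in

Buckling occurs about the weak axis: I_min = h·b³/12 with b = 3.61 in (the shorter side).
I_min = 5.88×3.61³/12 = 23.05 in⁴
Required critical load P_cr = n·P = 3.3 × 31.8 = 104.9 kip = 1.049×10^5 lb
From P_cr = π²EI/(K·L)²:  L = (1/K)·√(π²EI/P_cr) = (1/0.7)·√(π²×2.97×10^7×23.05/1.049×10^5)
L = 363 in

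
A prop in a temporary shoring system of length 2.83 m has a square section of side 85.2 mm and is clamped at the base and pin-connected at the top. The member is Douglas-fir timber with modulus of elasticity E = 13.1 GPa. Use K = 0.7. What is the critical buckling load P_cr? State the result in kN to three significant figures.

I = a⁴/12 = 85.2⁴/12 = 4.391×10^6 mm⁴
I = 4.391×10^6 mm⁴ = 4.391×10^-6 m⁴
Effective length L_e = K·L = 0.7 × 2.83 = 1.981 m
P_cr = π²EI / L_e² = π² × 13.1×10⁹ × 4.391×10^-6 / 1.981² = 1.447×10^5 N

P_cr ≈ 145 kN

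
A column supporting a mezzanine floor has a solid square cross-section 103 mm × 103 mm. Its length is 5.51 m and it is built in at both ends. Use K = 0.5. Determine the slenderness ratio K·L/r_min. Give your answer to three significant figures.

I = a⁴/12 = 103⁴/12 = 9.379×10^6 mm⁴
A = 1.061×10^4 mm²;  r_min = √(I/A) = √(9.379×10^6/1.061×10^4) = 29.73 mm
L_e = K·L = 0.5 × 5.51 m = 2.755 m = 2755.0 mm
λ = L_e / r_min = 2755.0 / 29.73 = 92.7

λ ≈ 92.7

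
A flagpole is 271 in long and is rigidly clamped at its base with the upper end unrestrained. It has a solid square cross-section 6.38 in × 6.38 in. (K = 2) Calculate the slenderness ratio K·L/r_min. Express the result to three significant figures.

λ ≈ 294

I = a⁴/12 = 6.38⁴/12 = 138.1 in⁴
A = 40.70 in²;  r_min = √(I/A) = √(138.1/40.70) = 1.842 in
L_e = K·L = 2 × 271 = 542.0 in
λ = L_e / r_min = 542.00 / 1.842 = 294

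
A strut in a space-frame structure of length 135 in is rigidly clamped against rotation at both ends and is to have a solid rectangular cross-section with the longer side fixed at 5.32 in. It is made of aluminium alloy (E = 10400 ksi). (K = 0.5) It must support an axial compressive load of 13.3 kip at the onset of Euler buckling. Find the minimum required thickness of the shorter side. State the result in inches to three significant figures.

b ≈ 1.10 in

L_e = K·L = 0.5 × 135 = 67.50 in
Required I = P_cr·L_e²/(π²E) = 1.330×10^4 × 67.50² / (π² × 1.04×10^7) = 0.5904 in⁴
Rectangle, weak axis: I_min = h·b³/12 with h = 5.32 in fixed  ⇒  b = (12I/h)^(1/3) = 1.10 in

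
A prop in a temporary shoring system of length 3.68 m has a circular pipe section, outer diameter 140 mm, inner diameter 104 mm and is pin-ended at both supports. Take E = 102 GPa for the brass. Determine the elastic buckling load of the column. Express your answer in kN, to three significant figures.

P_cr ≈ 975 kN

d_o = 140 mm, d_i = 104 mm
I = π(d_o⁴ − d_i⁴)/64 = π(140⁴ − 104.0⁴)/64 = 1.311×10^7 mm⁴
I = 1.311×10^7 mm⁴ = 1.311×10^-5 m⁴
Effective length L_e = K·L = 1 × 3.68 = 3.680 m
P_cr = π²EI / L_e² = π² × 102×10⁹ × 1.311×10^-5 / 3.680² = 9.749×10^5 N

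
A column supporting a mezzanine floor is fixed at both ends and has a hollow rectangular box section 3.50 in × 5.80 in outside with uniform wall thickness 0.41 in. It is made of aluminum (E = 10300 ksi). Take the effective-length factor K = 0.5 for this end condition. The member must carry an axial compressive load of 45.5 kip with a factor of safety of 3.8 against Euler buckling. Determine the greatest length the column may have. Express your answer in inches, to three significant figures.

Inner dimensions: h_i = 5.80 − 2×0.41 = 4.980 in, b_i = 3.50 − 2×0.41 = 2.680 in
Weak-axis I_min = (h_o·b_o³ − h_i·b_i³)/12 with b_o = 3.50, b_i = 2.680 in (shorter outer/inner sides).
I_min = (5.80×3.50³ − 4.980×2.680³)/12 = 12.73 in⁴
Required critical load P_cr = n·P = 3.8 × 45.5 = 172.9 kip = 1.729×10^5 lb
From P_cr = π²EI/(K·L)²:  L = (1/K)·√(π²EI/P_cr) = (1/0.5)·√(π²×1.03×10^7×12.73/1.729×10^5)
L = 173 in

L_max ≈ 173 in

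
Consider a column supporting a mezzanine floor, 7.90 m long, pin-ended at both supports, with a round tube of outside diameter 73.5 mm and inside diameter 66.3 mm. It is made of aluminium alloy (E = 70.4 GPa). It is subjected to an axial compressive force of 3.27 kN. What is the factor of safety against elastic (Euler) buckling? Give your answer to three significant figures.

d_o = 73.5 mm, d_i = 66.3 mm
I = π(d_o⁴ − d_i⁴)/64 = π(73.5⁴ − 66.30⁴)/64 = 4.841×10^5 mm⁴
I = 4.841×10^5 mm⁴ = 4.841×10^-7 m⁴
Effective length L_e = K·L = 1 × 7.90 = 7.900 m
P_cr = π²EI / L_e² = π² × 70.4×10⁹ × 4.841×10^-7 / 7.900² = 5.390×10^3 N
Factor of safety n = P_cr / P = 5.3897 / 3.27 = 1.65

n ≈ 1.65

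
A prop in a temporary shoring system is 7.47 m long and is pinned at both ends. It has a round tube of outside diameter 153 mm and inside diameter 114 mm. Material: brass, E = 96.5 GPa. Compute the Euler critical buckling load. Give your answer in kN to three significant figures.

P_cr ≈ 318 kN

d_o = 153 mm, d_i = 114 mm
I = π(d_o⁴ − d_i⁴)/64 = π(153⁴ − 114.0⁴)/64 = 1.861×10^7 mm⁴
I = 1.861×10^7 mm⁴ = 1.861×10^-5 m⁴
Effective length L_e = K·L = 1 × 7.47 = 7.470 m
P_cr = π²EI / L_e² = π² × 96.5×10⁹ × 1.861×10^-5 / 7.470² = 3.176×10^5 N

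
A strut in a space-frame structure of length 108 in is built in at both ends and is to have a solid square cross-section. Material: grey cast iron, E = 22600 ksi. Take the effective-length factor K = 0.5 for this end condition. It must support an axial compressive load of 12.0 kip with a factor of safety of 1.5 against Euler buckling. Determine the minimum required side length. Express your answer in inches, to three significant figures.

Required P_cr = n·P = 1.5 × 12.0 = 18.00 kip
L_e = K·L = 0.5 × 108 = 54.00 in
Required I = P_cr·L_e²/(π²E) = 1.800×10^4 × 54.00² / (π² × 2.26×10^7) = 0.2353 in⁴
Solid square: I = a⁴/12  ⇒  a = (12I)^(1/4) = (12×0.2353)^(1/4) = 1.30 in

a ≈ 1.30 in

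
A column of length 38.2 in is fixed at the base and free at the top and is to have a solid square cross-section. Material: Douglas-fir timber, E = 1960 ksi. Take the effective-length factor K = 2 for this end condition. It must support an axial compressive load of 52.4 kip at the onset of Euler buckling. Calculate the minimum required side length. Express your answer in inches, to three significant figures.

L_e = K·L = 2 × 38.2 = 76.40 in
Required I = P_cr·L_e²/(π²E) = 5.240×10^4 × 76.40² / (π² × 1.96×10^6) = 15.81 in⁴
Solid square: I = a⁴/12  ⇒  a = (12I)^(1/4) = (12×15.81)^(1/4) = 3.71 in

a ≈ 3.71 in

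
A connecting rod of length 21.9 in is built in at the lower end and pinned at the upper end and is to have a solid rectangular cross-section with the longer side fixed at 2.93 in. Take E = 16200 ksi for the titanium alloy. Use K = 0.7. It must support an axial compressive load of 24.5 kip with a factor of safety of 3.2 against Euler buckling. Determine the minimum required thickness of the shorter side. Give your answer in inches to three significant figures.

b ≈ 0.779 in

Required P_cr = n·P = 3.2 × 24.5 = 78.40 kip
L_e = K·L = 0.7 × 21.9 = 15.33 in
Required I = P_cr·L_e²/(π²E) = 7.840×10^4 × 15.33² / (π² × 1.62×10^7) = 0.1152 in⁴
Rectangle, weak axis: I_min = h·b³/12 with h = 2.93 in fixed  ⇒  b = (12I/h)^(1/3) = 0.779 in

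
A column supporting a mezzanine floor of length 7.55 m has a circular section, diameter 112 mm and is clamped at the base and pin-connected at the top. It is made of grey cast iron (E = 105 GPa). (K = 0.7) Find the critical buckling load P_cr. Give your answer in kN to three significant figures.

P_cr ≈ 287 kN

I = πd⁴/64 = π×112⁴/64 = 7.724×10^6 mm⁴
I = 7.724×10^6 mm⁴ = 7.724×10^-6 m⁴
Effective length L_e = K·L = 0.7 × 7.55 = 5.285 m
P_cr = π²EI / L_e² = π² × 105×10⁹ × 7.724×10^-6 / 5.285² = 2.866×10^5 N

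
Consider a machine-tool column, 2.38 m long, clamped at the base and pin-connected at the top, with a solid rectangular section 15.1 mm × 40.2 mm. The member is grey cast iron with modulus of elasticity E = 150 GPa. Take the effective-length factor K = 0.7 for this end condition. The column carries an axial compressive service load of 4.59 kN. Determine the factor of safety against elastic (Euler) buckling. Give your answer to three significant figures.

n ≈ 1.34

Buckling occurs about the weak axis: I_min = h·b³/12 with b = 15.1 mm (the shorter side).
I_min = 40.2×15.1³/12 = 1.153×10^4 mm⁴
I = 1.153×10^4 mm⁴ = 1.153×10^-8 m⁴
Effective length L_e = K·L = 0.7 × 2.38 = 1.666 m
P_cr = π²EI / L_e² = π² × 150×10⁹ × 1.153×10^-8 / 1.666² = 6.152×10^3 N
Factor of safety n = P_cr / P = 6.1520 / 4.59 = 1.34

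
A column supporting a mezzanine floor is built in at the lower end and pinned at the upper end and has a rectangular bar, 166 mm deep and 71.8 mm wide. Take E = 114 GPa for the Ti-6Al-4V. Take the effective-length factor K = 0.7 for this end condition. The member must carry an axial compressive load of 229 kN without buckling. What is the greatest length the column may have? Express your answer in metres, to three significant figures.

Buckling occurs about the weak axis: I_min = h·b³/12 with b = 71.8 mm (the shorter side).
I_min = 166×71.8³/12 = 5.120×10^6 mm⁴
I = 5.120×10^-6 m⁴
At the buckling limit P_cr = P = 2.290×10^5 N
From P_cr = π²EI/(K·L)²:  L = (1/K)·√(π²EI/P_cr) = (1/0.7)·√(π²×1.14×10^11×5.120×10^-6/2.290×10^5)
L = 7.17 m

L_max ≈ 7.17 m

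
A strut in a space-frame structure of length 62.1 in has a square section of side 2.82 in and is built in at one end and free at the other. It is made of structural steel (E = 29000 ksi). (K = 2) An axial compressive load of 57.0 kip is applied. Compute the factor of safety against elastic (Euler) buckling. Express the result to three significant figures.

n ≈ 1.72

I = a⁴/12 = 2.82⁴/12 = 5.270 in⁴
Effective length L_e = K·L = 2 × 62.1 = 124.2 in
P_cr = π²EI / L_e² = π² × 29000×10³ × 5.270 / 124.2² = 9.778×10^4 lb
Factor of safety n = P_cr / P = 97.784 / 57.0 = 1.72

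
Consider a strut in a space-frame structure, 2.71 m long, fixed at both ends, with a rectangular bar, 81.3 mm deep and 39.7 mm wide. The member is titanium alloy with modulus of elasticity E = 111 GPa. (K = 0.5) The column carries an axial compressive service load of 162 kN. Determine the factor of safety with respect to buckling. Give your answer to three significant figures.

n ≈ 1.56

Buckling occurs about the weak axis: I_min = h·b³/12 with b = 39.7 mm (the shorter side).
I_min = 81.3×39.7³/12 = 4.239×10^5 mm⁴
I = 4.239×10^5 mm⁴ = 4.239×10^-7 m⁴
Effective length L_e = K·L = 0.5 × 2.71 = 1.355 m
P_cr = π²EI / L_e² = π² × 111×10⁹ × 4.239×10^-7 / 1.355² = 2.529×10^5 N
Factor of safety n = P_cr / P = 252.94 / 162 = 1.56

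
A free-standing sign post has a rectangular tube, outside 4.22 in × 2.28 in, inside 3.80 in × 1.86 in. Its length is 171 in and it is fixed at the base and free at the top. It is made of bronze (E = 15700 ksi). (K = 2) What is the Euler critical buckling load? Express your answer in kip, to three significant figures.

P_cr ≈ 2.82 kip

Weak-axis I_min = (h_o·b_o³ − h_i·b_i³)/12 with b_o = 2.28, b_i = 1.860 in (shorter outer/inner sides).
I_min = (4.22×2.28³ − 3.800×1.860³)/12 = 2.130 in⁴
Effective length L_e = K·L = 2 × 171 = 342.0 in
P_cr = π²EI / L_e² = π² × 15700×10³ × 2.130 / 342.0² = 2.822×10^3 lb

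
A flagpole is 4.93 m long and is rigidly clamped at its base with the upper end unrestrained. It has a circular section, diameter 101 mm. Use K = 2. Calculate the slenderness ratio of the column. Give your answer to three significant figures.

λ ≈ 390

For a solid circle r = d/4 = 101/4 = 25.25 mm
L_e = K·L = 2 × 4.93 m = 9.860 m = 9860.0 mm
λ = L_e / r_min = 9860.0 / 25.25 = 390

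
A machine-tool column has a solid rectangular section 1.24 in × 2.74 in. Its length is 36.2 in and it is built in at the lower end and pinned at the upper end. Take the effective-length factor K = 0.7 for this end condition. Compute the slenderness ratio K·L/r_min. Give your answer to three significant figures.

Buckling occurs about the weak axis: I_min = h·b³/12 with b = 1.24 in (the shorter side).
I_min = 2.74×1.24³/12 = 0.4353 in⁴
A = 3.398 in²;  r_min = √(I/A) = √(0.4353/3.398) = 0.3580 in
L_e = K·L = 0.7 × 36.2 = 25.34 in
λ = L_e / r_min = 25.340 / 0.3580 = 70.8

λ ≈ 70.8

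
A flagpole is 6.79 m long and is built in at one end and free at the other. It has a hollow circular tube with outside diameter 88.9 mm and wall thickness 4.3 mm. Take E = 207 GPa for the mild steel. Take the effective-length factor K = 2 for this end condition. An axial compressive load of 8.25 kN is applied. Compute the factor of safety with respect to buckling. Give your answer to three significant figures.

n ≈ 1.38

Inner diameter d_i = 88.9 − 2×4.3 = 80.30 mm
I = π(d_o⁴ − d_i⁴)/64 = π(88.9⁴ − 80.30⁴)/64 = 1.025×10^6 mm⁴
I = 1.025×10^6 mm⁴ = 1.025×10^-6 m⁴
Effective length L_e = K·L = 2 × 6.79 = 13.58 m
P_cr = π²EI / L_e² = π² × 207×10⁹ × 1.025×10^-6 / 13.58² = 1.136×10^4 N
Factor of safety n = P_cr / P = 11.356 / 8.25 = 1.38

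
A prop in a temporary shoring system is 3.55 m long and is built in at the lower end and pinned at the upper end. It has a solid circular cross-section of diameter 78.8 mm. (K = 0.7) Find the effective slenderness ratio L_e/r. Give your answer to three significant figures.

λ ≈ 126

I = πd⁴/64 = π×78.8⁴/64 = 1.893×10^6 mm⁴
A = 4.877×10^3 mm²;  r_min = √(I/A) = √(1.893×10^6/4.877×10^3) = 19.70 mm
L_e = K·L = 0.7 × 3.55 m = 2.485 m = 2485.0 mm
λ = L_e / r_min = 2485.0 / 19.70 = 126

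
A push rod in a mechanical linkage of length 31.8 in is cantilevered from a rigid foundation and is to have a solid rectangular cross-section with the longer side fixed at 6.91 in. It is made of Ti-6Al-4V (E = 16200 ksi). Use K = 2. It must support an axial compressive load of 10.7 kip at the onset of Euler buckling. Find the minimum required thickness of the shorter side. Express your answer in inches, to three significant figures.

b ≈ 0.778 in

L_e = K·L = 2 × 31.8 = 63.60 in
Required I = P_cr·L_e²/(π²E) = 1.070×10^4 × 63.60² / (π² × 1.62×10^7) = 0.2707 in⁴
Rectangle, weak axis: I_min = h·b³/12 with h = 6.91 in fixed  ⇒  b = (12I/h)^(1/3) = 0.778 in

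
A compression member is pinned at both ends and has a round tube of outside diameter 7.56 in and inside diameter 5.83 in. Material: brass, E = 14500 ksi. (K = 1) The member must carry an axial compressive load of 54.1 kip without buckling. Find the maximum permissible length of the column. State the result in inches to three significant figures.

L_max ≈ 524 in

d_o = 7.56 in, d_i = 5.83 in
I = π(d_o⁴ − d_i⁴)/64 = π(7.56⁴ − 5.830⁴)/64 = 103.6 in⁴
At the buckling limit P_cr = P = 5.410×10^4 lb
From P_cr = π²EI/(K·L)²:  L = (1/K)·√(π²EI/P_cr) = (1/1)·√(π²×1.45×10^7×103.6/5.410×10^4)
L = 524 in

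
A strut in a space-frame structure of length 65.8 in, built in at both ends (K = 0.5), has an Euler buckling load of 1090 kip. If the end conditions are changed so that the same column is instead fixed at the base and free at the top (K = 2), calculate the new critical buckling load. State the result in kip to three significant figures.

P_cr ≈ 68.1 kip

P_cr ∝ 1/K², so P_cr,new = P_cr,old × (K_old/K_new)² = 1090 × (0.5/2)²
= 1090 × 0.06250 = 68.1 kip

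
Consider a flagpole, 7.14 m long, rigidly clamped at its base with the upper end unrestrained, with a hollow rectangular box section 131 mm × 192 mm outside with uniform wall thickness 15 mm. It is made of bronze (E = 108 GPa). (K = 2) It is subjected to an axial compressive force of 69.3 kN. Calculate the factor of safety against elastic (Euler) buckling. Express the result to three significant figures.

n ≈ 1.66

Inner dimensions: h_i = 192 − 2×15 = 162.0 mm, b_i = 131 − 2×15 = 101.0 mm
Weak-axis I_min = (h_o·b_o³ − h_i·b_i³)/12 with b_o = 131, b_i = 101.0 mm (shorter outer/inner sides).
I_min = (192×131³ − 162.0×101.0³)/12 = 2.206×10^7 mm⁴
I = 2.206×10^7 mm⁴ = 2.206×10^-5 m⁴
Effective length L_e = K·L = 2 × 7.14 = 14.28 m
P_cr = π²EI / L_e² = π² × 108×10⁹ × 2.206×10^-5 / 14.28² = 1.153×10^5 N
Factor of safety n = P_cr / P = 115.31 / 69.3 = 1.66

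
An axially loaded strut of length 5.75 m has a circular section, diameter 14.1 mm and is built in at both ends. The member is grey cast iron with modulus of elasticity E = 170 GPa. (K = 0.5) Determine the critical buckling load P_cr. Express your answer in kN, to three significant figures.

I = πd⁴/64 = π×14.1⁴/64 = 1.940×10^3 mm⁴
I = 1.940×10^3 mm⁴ = 1.940×10^-9 m⁴
Effective length L_e = K·L = 0.5 × 5.75 = 2.875 m
P_cr = π²EI / L_e² = π² × 170×10⁹ × 1.940×10^-9 / 2.875² = 393.8 N

P_cr ≈ 0.394 kN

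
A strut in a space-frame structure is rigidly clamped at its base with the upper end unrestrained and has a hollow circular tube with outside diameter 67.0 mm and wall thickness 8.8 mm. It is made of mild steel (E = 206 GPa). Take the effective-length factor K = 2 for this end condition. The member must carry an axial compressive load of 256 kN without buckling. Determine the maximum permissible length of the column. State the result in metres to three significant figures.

L_max ≈ 1.18 m

Inner diameter d_i = 67.0 − 2×8.8 = 49.40 mm
I = π(d_o⁴ − d_i⁴)/64 = π(67.0⁴ − 49.40⁴)/64 = 6.968×10^5 mm⁴
I = 6.968×10^-7 m⁴
At the buckling limit P_cr = P = 2.560×10^5 N
From P_cr = π²EI/(K·L)²:  L = (1/K)·√(π²EI/P_cr) = (1/2)·√(π²×2.06×10^11×6.968×10^-7/2.560×10^5)
L = 1.18 m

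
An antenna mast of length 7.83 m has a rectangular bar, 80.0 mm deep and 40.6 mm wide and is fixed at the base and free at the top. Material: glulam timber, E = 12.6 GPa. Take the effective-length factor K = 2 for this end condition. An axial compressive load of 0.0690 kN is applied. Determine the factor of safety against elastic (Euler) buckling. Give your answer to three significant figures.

Buckling occurs about the weak axis: I_min = h·b³/12 with b = 40.6 mm (the shorter side).
I_min = 80.0×40.6³/12 = 4.462×10^5 mm⁴
I = 4.462×10^5 mm⁴ = 4.462×10^-7 m⁴
Effective length L_e = K·L = 2 × 7.83 = 15.66 m
P_cr = π²EI / L_e² = π² × 12.6×10⁹ × 4.462×10^-7 / 15.66² = 226.2 N
Factor of safety n = P_cr / P = 0.22624 / 0.0690 = 3.28

n ≈ 3.28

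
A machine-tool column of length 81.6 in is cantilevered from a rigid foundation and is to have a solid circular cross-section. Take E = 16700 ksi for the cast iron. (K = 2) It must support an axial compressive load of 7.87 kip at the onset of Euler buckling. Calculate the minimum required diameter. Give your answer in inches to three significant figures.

L_e = K·L = 2 × 81.6 = 163.2 in
Required I = P_cr·L_e²/(π²E) = 7.870×10^3 × 163.2² / (π² × 1.67×10^7) = 1.272 in⁴
Solid circle: I = πd⁴/64  ⇒  d = (64I/π)^(1/4) = (64×1.272/π)^(1/4) = 2.26 in

d ≈ 2.26 in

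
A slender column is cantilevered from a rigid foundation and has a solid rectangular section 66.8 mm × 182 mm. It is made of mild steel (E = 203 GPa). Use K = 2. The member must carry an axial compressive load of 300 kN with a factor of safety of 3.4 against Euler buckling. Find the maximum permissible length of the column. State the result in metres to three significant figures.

L_max ≈ 1.49 m

Buckling occurs about the weak axis: I_min = h·b³/12 with b = 66.8 mm (the shorter side).
I_min = 182×66.8³/12 = 4.521×10^6 mm⁴
I = 4.521×10^-6 m⁴
Required critical load P_cr = n·P = 3.4 × 300 = 1020 kN = 1.020×10^6 N
From P_cr = π²EI/(K·L)²:  L = (1/K)·√(π²EI/P_cr) = (1/2)·√(π²×2.03×10^11×4.521×10^-6/1.020×10^6)
L = 1.49 m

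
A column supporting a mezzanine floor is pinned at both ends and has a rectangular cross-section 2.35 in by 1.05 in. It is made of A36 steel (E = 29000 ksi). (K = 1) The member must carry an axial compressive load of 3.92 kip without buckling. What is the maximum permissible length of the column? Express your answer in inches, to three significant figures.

L_max ≈ 129 in

Buckling occurs about the weak axis: I_min = h·b³/12 with b = 1.05 in (the shorter side).
I_min = 2.35×1.05³/12 = 0.2267 in⁴
At the buckling limit P_cr = P = 3.920×10^3 lb
From P_cr = π²EI/(K·L)²:  L = (1/K)·√(π²EI/P_cr) = (1/1)·√(π²×2.90×10^7×0.2267/3.920×10^3)
L = 129 in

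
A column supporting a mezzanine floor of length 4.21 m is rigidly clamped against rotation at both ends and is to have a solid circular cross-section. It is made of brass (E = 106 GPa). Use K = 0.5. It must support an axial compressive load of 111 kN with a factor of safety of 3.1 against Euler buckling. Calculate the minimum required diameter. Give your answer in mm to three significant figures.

Required P_cr = n·P = 3.1 × 111 = 344.1 kN
L_e = K·L = 0.5 × 4.21 = 2.105 m
Required I = P_cr·L_e²/(π²E) = 3.441×10^5 × 2.105² / (π² × 1.06×10^11) = 1.457×10^-6 m⁴
I_req = 1.457×10^6 mm⁴
Solid circle: I = πd⁴/64  ⇒  d = (64I/π)^(1/4) = (64×1.457×10^6/π)^(1/4) = 73.8 mm

d ≈ 73.8 mm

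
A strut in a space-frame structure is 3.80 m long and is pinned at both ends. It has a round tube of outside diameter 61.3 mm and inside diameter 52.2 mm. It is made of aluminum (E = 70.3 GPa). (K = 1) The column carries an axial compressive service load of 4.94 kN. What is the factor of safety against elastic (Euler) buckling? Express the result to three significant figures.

d_o = 61.3 mm, d_i = 52.2 mm
I = π(d_o⁴ − d_i⁴)/64 = π(61.3⁴ − 52.20⁴)/64 = 3.287×10^5 mm⁴
I = 3.287×10^5 mm⁴ = 3.287×10^-7 m⁴
Effective length L_e = K·L = 1 × 3.80 = 3.800 m
P_cr = π²EI / L_e² = π² × 70.3×10⁹ × 3.287×10^-7 / 3.800² = 1.579×10^4 N
Factor of safety n = P_cr / P = 15.792 / 4.94 = 3.20

n ≈ 3.20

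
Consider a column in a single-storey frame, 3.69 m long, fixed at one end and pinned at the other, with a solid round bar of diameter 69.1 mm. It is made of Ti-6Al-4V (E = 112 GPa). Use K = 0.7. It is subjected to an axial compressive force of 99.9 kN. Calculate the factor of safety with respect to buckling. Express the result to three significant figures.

I = πd⁴/64 = π×69.1⁴/64 = 1.119×10^6 mm⁴
I = 1.119×10^6 mm⁴ = 1.119×10^-6 m⁴
Effective length L_e = K·L = 0.7 × 3.69 = 2.583 m
P_cr = π²EI / L_e² = π² × 112×10⁹ × 1.119×10^-6 / 2.583² = 1.854×10^5 N
Factor of safety n = P_cr / P = 185.42 / 99.9 = 1.86

n ≈ 1.86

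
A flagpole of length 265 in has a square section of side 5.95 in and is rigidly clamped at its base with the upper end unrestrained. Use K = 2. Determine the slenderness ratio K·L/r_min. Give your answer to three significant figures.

λ ≈ 309

I = a⁴/12 = 5.95⁴/12 = 104.4 in⁴
A = 35.40 in²;  r_min = √(I/A) = √(104.4/35.40) = 1.718 in
L_e = K·L = 2 × 265 = 530.0 in
λ = L_e / r_min = 530.00 / 1.718 = 309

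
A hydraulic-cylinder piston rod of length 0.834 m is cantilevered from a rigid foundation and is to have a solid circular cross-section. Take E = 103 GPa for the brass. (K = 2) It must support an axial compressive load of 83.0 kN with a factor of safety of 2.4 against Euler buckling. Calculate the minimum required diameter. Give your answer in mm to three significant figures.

d ≈ 57.7 mm

Required P_cr = n·P = 2.4 × 83.0 = 199.2 kN
L_e = K·L = 2 × 0.834 = 1.668 m
Required I = P_cr·L_e²/(π²E) = 1.992×10^5 × 1.668² / (π² × 1.03×10^11) = 5.452×10^-7 m⁴
I_req = 5.452×10^5 mm⁴
Solid circle: I = πd⁴/64  ⇒  d = (64I/π)^(1/4) = (64×5.452×10^5/π)^(1/4) = 57.7 mm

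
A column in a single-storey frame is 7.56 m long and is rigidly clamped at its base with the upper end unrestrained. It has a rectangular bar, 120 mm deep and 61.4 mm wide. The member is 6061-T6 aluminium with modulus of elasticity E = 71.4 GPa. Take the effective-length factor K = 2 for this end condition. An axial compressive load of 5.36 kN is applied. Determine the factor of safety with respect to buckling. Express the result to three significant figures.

Buckling occurs about the weak axis: I_min = h·b³/12 with b = 61.4 mm (the shorter side).
I_min = 120×61.4³/12 = 2.315×10^6 mm⁴
I = 2.315×10^6 mm⁴ = 2.315×10^-6 m⁴
Effective length L_e = K·L = 2 × 7.56 = 15.12 m
P_cr = π²EI / L_e² = π² × 71.4×10⁹ × 2.315×10^-6 / 15.12² = 7.135×10^3 N
Factor of safety n = P_cr / P = 7.1351 / 5.36 = 1.33

n ≈ 1.33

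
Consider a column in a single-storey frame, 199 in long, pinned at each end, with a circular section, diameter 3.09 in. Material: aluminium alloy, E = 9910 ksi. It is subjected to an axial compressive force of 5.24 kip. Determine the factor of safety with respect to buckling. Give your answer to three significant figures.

n ≈ 2.11

I = πd⁴/64 = π×3.09⁴/64 = 4.475 in⁴
Effective length L_e = K·L = 1 × 199 = 199.0 in
P_cr = π²EI / L_e² = π² × 9910×10³ × 4.475 / 199.0² = 1.105×10^4 lb
Factor of safety n = P_cr / P = 11.053 / 5.24 = 2.11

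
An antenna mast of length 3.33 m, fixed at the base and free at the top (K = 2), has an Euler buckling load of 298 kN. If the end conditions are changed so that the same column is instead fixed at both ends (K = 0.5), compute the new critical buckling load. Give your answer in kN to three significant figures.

P_cr ∝ 1/K², so P_cr,new = P_cr,old × (K_old/K_new)² = 298 × (2/0.5)²
= 298 × 16.00 = 4770 kN

P_cr ≈ 4770 kN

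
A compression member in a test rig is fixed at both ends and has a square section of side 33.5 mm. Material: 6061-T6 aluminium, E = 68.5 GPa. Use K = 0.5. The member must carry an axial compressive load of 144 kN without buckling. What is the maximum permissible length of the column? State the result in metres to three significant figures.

L_max ≈ 1.40 m

I = a⁴/12 = 33.5⁴/12 = 1.050×10^5 mm⁴
I = 1.050×10^-7 m⁴
At the buckling limit P_cr = P = 1.440×10^5 N
From P_cr = π²EI/(K·L)²:  L = (1/K)·√(π²EI/P_cr) = (1/0.5)·√(π²×6.85×10^10×1.050×10^-7/1.440×10^5)
L = 1.40 m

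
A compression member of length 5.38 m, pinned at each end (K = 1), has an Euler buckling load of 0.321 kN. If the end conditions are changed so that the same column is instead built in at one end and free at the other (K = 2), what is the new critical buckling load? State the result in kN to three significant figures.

P_cr ≈ 0.0802 kN

P_cr ∝ 1/K², so P_cr,new = P_cr,old × (K_old/K_new)² = 0.321 × (1/2)²
= 0.321 × 0.2500 = 0.0802 kN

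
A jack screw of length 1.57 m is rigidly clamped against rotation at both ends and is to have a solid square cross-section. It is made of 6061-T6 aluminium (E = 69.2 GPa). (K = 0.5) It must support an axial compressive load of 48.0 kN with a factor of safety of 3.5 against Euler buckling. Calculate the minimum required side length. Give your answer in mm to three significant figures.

Required P_cr = n·P = 3.5 × 48.0 = 168.0 kN
L_e = K·L = 0.5 × 1.57 = 0.7850 m
Required I = P_cr·L_e²/(π²E) = 1.680×10^5 × 0.7850² / (π² × 6.92×10^10) = 1.516×10^-7 m⁴
I_req = 1.516×10^5 mm⁴
Solid square: I = a⁴/12  ⇒  a = (12I)^(1/4) = (12×1.516×10^5)^(1/4) = 36.7 mm

a ≈ 36.7 mm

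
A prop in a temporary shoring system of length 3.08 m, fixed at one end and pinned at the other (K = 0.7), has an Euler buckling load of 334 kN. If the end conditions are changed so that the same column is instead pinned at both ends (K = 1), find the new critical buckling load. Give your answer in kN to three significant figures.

P_cr ∝ 1/K², so P_cr,new = P_cr,old × (K_old/K_new)² = 334 × (0.7/1)²
= 334 × 0.4900 = 164 kN

P_cr ≈ 164 kN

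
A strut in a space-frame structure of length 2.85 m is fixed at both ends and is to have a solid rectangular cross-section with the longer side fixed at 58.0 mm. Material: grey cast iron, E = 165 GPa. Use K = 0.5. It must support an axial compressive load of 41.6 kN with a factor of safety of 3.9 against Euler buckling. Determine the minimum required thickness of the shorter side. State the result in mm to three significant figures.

Required P_cr = n·P = 3.9 × 41.6 = 162.2 kN
L_e = K·L = 0.5 × 2.85 = 1.425 m
Required I = P_cr·L_e²/(π²E) = 1.622×10^5 × 1.425² / (π² × 1.65×10^11) = 2.023×10^-7 m⁴
I_req = 2.023×10^5 mm⁴
Rectangle, weak axis: I_min = h·b³/12 with h = 58.0 mm fixed  ⇒  b = (12I/h)^(1/3) = 34.7 mm

b ≈ 34.7 mm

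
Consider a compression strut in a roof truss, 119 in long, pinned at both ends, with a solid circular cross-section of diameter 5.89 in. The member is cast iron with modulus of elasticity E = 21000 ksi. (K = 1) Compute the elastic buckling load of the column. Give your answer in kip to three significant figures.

I = πd⁴/64 = π×5.89⁴/64 = 59.08 in⁴
Effective length L_e = K·L = 1 × 119 = 119.0 in
P_cr = π²EI / L_e² = π² × 21000×10³ × 59.08 / 119.0² = 8.647×10^5 lb

P_cr ≈ 865 kip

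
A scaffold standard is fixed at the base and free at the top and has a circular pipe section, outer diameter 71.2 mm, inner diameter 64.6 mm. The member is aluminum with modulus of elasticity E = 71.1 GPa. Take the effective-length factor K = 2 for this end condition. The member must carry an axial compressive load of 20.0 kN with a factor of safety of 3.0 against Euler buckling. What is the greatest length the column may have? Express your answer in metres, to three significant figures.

d_o = 71.2 mm, d_i = 64.6 mm
I = π(d_o⁴ − d_i⁴)/64 = π(71.2⁴ − 64.60⁴)/64 = 4.066×10^5 mm⁴
I = 4.066×10^-7 m⁴
Required critical load P_cr = n·P = 3.0 × 20.0 = 60.00 kN = 6.000×10^4 N
From P_cr = π²EI/(K·L)²:  L = (1/K)·√(π²EI/P_cr) = (1/2)·√(π²×7.11×10^10×4.066×10^-7/6.000×10^4)
L = 1.09 m

L_max ≈ 1.09 m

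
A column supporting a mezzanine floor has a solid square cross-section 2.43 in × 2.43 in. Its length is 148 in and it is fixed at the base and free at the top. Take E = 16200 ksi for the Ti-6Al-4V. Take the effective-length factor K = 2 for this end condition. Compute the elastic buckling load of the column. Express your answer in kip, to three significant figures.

P_cr ≈ 5.30 kip

I = a⁴/12 = 2.43⁴/12 = 2.906 in⁴
Effective length L_e = K·L = 2 × 148 = 296.0 in
P_cr = π²EI / L_e² = π² × 16200×10³ × 2.906 / 296.0² = 5.302×10^3 lb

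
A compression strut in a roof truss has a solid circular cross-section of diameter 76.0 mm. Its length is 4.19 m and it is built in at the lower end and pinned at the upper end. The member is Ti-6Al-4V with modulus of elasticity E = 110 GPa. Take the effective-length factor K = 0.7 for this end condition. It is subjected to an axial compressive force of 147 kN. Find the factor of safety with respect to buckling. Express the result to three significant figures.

I = πd⁴/64 = π×76.0⁴/64 = 1.638×10^6 mm⁴
I = 1.638×10^6 mm⁴ = 1.638×10^-6 m⁴
Effective length L_e = K·L = 0.7 × 4.19 = 2.933 m
P_cr = π²EI / L_e² = π² × 110×10⁹ × 1.638×10^-6 / 2.933² = 2.067×10^5 N
Factor of safety n = P_cr / P = 206.68 / 147 = 1.41

n ≈ 1.41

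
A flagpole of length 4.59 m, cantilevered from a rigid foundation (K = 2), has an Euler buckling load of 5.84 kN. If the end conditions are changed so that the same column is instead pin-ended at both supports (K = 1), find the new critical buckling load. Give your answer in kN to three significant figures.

P_cr ≈ 23.4 kN

P_cr ∝ 1/K², so P_cr,new = P_cr,old × (K_old/K_new)² = 5.84 × (2/1)²
= 5.84 × 4.000 = 23.4 kN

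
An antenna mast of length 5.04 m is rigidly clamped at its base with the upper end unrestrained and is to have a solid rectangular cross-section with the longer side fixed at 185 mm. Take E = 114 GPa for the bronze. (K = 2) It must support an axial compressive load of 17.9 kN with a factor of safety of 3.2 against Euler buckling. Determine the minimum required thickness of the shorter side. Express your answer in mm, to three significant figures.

b ≈ 69.5 mm

Required P_cr = n·P = 3.2 × 17.9 = 57.28 kN
L_e = K·L = 2 × 5.04 = 10.08 m
Required I = P_cr·L_e²/(π²E) = 5.728×10^4 × 10.08² / (π² × 1.14×10^11) = 5.173×10^-6 m⁴
I_req = 5.173×10^6 mm⁴
Rectangle, weak axis: I_min = h·b³/12 with h = 185 mm fixed  ⇒  b = (12I/h)^(1/3) = 69.5 mm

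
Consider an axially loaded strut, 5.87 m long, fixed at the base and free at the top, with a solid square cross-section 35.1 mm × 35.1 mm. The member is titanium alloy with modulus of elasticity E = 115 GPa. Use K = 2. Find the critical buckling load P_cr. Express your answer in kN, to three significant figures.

P_cr ≈ 1.04 kN

I = a⁴/12 = 35.1⁴/12 = 1.265×10^5 mm⁴
I = 1.265×10^5 mm⁴ = 1.265×10^-7 m⁴
Effective length L_e = K·L = 2 × 5.87 = 11.74 m
P_cr = π²EI / L_e² = π² × 115×10⁹ × 1.265×10^-7 / 11.74² = 1.042×10^3 N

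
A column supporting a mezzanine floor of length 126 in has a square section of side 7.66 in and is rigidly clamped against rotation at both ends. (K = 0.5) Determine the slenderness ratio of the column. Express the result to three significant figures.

I = a⁴/12 = 7.66⁴/12 = 286.9 in⁴
A = 58.68 in²;  r_min = √(I/A) = √(286.9/58.68) = 2.211 in
L_e = K·L = 0.5 × 126 = 63.00 in
λ = L_e / r_min = 63.000 / 2.211 = 28.5

λ ≈ 28.5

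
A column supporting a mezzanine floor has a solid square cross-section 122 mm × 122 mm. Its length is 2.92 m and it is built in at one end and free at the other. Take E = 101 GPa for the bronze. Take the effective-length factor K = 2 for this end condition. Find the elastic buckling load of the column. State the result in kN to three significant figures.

I = a⁴/12 = 122⁴/12 = 1.846×10^7 mm⁴
I = 1.846×10^7 mm⁴ = 1.846×10^-5 m⁴
Effective length L_e = K·L = 2 × 2.92 = 5.840 m
P_cr = π²EI / L_e² = π² × 101×10⁹ × 1.846×10^-5 / 5.840² = 5.396×10^5 N

P_cr ≈ 540 kN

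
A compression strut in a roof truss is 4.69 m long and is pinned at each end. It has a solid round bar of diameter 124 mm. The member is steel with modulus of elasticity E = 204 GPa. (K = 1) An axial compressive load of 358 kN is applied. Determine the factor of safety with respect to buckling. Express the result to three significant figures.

n ≈ 2.97

I = πd⁴/64 = π×124⁴/64 = 1.161×10^7 mm⁴
I = 1.161×10^7 mm⁴ = 1.161×10^-5 m⁴
Effective length L_e = K·L = 1 × 4.69 = 4.690 m
P_cr = π²EI / L_e² = π² × 204×10⁹ × 1.161×10^-5 / 4.690² = 1.062×10^6 N
Factor of safety n = P_cr / P = 1062.3 / 358 = 2.97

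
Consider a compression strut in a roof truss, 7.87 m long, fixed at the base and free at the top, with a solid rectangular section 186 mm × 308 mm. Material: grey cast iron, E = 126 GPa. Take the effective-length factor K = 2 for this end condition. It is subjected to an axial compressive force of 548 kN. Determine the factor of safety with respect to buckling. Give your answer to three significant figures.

n ≈ 1.51

Buckling occurs about the weak axis: I_min = h·b³/12 with b = 186 mm (the shorter side).
I_min = 308×186³/12 = 1.652×10^8 mm⁴
I = 1.652×10^8 mm⁴ = 1.652×10^-4 m⁴
Effective length L_e = K·L = 2 × 7.87 = 15.74 m
P_cr = π²EI / L_e² = π² × 126×10⁹ × 1.652×10^-4 / 15.74² = 8.290×10^5 N
Factor of safety n = P_cr / P = 829.03 / 548 = 1.51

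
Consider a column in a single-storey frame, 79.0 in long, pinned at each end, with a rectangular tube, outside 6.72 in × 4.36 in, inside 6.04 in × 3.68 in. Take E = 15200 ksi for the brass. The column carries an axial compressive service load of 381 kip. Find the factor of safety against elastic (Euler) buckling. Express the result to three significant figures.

n ≈ 1.35

Weak-axis I_min = (h_o·b_o³ − h_i·b_i³)/12 with b_o = 4.36, b_i = 3.680 in (shorter outer/inner sides).
I_min = (6.72×4.36³ − 6.040×3.680³)/12 = 21.33 in⁴
Effective length L_e = K·L = 1 × 79.0 = 79.00 in
P_cr = π²EI / L_e² = π² × 15200×10³ × 21.33 / 79.00² = 5.127×10^5 lb
Factor of safety n = P_cr / P = 512.71 / 381 = 1.35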